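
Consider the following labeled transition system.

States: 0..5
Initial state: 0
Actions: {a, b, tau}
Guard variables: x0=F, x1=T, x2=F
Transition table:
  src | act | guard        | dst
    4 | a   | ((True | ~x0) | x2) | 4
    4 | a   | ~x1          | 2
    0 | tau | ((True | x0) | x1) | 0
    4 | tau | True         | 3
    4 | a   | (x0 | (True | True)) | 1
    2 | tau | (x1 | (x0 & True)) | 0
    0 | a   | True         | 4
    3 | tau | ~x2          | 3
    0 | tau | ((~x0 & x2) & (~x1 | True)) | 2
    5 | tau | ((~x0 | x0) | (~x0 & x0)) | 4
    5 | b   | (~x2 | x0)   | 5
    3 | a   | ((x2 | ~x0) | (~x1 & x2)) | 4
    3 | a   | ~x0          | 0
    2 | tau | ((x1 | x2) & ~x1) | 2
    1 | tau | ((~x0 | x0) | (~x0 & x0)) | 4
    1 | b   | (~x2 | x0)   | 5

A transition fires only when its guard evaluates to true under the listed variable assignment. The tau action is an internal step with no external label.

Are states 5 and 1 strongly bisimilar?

Answer: BISIMILAR

Analysis:
Bisimulation quotient by refinement:
  π0 = {{0,1,2,3,4,5}}
  π1 = {{0,3,4},{1,5},{2}}
  π2 = {{0,3},{1,5},{2},{4}}
  π3 = {{0},{1,5},{2},{3},{4}}
stable after 4 split(s): 5 block(s)
5∈{1,5}, 1∈{1,5}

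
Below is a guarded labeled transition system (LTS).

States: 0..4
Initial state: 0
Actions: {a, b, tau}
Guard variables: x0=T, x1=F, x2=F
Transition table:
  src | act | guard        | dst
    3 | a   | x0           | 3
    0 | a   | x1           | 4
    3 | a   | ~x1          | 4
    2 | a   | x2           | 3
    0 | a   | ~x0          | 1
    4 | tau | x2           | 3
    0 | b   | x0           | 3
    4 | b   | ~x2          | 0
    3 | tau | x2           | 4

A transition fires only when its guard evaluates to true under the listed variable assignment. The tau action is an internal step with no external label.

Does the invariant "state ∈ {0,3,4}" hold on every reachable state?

Allowed set {0,3,4}
R = {0,3,4}
  0: safe
  3: safe
  4: safe

Answer: INVARIANT HOLDS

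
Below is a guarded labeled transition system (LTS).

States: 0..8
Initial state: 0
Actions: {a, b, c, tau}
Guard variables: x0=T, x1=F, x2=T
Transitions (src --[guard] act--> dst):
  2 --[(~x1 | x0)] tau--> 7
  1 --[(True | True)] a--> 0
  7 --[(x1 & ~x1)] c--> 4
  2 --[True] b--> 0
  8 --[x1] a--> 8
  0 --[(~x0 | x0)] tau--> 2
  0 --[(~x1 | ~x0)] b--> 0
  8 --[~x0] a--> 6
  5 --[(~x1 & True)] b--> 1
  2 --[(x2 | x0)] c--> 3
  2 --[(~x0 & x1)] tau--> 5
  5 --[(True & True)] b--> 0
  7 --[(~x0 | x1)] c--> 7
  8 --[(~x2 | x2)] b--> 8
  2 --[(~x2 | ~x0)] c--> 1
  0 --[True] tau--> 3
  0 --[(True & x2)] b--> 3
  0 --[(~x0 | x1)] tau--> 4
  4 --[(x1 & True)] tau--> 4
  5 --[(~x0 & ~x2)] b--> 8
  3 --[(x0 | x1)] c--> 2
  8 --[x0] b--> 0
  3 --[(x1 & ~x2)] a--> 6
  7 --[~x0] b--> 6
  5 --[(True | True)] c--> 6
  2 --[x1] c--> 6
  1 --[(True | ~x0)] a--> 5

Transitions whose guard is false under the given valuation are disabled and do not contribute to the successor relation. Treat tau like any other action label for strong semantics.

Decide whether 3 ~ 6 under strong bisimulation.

Answer: NOT BISIMILAR

Analysis:
Refine partition for ~:
  P[0] = {{0,1,2,3,4,5,6,7,8}}
  P[1] = {{0},{1},{2},{3},{4,6,7},{5},{8}}
Fixed point at round 2; 7 class(es).
[3]={3}  [6]={4,6,7}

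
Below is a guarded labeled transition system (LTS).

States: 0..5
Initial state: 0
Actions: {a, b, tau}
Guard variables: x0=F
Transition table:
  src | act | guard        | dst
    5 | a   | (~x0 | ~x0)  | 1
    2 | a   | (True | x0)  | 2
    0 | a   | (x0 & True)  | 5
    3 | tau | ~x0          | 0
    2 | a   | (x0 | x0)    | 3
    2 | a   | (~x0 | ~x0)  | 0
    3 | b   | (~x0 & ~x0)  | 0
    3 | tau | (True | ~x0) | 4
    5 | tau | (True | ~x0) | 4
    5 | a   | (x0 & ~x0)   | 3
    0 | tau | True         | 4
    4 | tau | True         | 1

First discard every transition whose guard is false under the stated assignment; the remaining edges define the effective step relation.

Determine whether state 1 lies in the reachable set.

9 transition(s) survive guard evaluation.
depth 0: {0}
depth 1: {4}  total {0,4}
depth 2: {1}  total {0,1,4}
R = {0,1,4}
witness 1: tau·tau

Answer: REACHABLE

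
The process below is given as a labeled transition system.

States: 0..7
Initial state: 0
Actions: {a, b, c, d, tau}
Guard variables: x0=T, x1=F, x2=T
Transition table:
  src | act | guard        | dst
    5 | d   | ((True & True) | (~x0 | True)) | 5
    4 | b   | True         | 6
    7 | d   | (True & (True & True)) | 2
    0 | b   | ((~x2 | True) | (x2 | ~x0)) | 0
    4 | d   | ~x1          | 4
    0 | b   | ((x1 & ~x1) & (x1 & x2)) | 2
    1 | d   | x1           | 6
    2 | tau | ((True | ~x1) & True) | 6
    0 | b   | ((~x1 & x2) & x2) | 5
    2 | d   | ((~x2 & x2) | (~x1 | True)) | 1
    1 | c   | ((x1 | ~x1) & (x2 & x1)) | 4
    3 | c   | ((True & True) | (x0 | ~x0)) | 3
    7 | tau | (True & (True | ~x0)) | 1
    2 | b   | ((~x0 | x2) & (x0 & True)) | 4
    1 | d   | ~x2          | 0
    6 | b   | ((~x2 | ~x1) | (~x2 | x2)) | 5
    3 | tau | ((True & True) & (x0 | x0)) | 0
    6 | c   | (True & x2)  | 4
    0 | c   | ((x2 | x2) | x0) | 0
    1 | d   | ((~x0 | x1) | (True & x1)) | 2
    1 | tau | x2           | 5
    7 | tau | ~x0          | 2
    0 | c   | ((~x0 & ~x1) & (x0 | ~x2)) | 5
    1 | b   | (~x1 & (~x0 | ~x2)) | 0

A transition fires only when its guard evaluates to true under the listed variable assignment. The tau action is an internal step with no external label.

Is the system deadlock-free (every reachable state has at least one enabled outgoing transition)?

Reachable = {0,5}
  0: b→0  b→5  c→0  [deg 3]
  5: d→5  [deg 1]

Answer: DEADLOCK-FREE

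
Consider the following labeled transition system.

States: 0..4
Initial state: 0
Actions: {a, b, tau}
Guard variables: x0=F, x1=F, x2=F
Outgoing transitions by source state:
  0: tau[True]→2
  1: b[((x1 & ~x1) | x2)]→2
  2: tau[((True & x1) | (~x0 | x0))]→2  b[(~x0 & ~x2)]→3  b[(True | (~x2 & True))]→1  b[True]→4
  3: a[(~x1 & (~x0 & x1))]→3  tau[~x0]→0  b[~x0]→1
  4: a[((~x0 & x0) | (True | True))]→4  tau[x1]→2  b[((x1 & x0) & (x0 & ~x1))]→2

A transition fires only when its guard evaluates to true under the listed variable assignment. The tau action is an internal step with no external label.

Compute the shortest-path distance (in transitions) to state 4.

BFS to 4:
  L0 = {0}
  L1 = {2}
  L2 = {1,3,4}
depth(4)=2, e.g. tau·b

Answer: 2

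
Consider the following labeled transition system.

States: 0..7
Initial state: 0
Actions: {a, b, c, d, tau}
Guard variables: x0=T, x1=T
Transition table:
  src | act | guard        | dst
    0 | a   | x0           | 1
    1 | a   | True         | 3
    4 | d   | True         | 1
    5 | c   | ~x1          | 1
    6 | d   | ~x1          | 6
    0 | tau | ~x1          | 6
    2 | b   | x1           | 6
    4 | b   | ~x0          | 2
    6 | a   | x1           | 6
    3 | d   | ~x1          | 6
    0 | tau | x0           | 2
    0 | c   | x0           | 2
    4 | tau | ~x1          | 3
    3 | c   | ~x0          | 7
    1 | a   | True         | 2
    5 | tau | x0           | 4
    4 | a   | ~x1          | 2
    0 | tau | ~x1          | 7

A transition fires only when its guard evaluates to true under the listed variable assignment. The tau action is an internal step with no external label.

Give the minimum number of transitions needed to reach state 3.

Answer: 2

Working:
BFS to 3:
  L0 = {0}
  L1 = {1,2}
  L2 = {3,6}
depth(3)=2, e.g. a·a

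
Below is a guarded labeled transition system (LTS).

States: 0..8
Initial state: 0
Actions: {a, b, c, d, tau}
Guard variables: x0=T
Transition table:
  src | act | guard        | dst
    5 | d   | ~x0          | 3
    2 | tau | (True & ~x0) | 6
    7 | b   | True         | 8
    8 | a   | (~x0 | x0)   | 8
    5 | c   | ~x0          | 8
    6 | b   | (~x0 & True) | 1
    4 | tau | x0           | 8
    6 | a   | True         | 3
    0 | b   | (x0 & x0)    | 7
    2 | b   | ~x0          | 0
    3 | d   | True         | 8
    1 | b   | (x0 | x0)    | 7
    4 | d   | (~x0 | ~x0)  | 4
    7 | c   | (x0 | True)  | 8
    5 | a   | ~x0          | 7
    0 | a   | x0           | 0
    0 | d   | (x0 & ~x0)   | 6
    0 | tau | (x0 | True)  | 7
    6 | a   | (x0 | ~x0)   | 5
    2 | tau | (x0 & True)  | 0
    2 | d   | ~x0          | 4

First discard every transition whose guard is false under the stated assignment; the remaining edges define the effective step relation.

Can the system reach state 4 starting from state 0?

12 transition(s) survive guard evaluation.
Layer 0: {0}
Layer 1: {7}  cumulative {0,7}
Layer 2: {8}  cumulative {0,7,8}
Reachable = {0,7,8}

Answer: UNREACHABLE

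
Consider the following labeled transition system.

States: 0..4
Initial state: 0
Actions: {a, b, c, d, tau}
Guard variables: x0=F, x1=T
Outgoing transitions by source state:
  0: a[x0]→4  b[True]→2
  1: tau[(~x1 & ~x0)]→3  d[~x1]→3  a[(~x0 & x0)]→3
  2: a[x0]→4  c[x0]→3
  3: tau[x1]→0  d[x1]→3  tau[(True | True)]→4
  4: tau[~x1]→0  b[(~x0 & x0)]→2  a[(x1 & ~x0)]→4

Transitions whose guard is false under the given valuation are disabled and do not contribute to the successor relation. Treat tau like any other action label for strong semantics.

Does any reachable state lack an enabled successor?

Answer: DEADLOCK at state 2

Trace:
Reachable = {0,2}
  0: b→2  [deg 1]
  2: ∅  [no exit]
witness 2: b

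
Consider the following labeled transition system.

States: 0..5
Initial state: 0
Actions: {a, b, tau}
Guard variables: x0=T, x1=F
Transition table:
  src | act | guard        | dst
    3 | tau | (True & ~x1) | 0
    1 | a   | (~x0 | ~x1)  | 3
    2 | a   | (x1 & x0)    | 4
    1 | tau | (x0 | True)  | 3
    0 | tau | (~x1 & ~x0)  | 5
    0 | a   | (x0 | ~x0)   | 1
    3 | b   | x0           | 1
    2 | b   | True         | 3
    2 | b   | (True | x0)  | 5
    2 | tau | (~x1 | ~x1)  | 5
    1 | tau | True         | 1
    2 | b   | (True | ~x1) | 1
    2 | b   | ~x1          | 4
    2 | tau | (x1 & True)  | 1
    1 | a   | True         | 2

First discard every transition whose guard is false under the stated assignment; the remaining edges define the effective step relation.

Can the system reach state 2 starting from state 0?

Answer: REACHABLE

Working:
After dropping false guards: 12 live edges.
Layer 0: {0}
Layer 1: {1}  cumulative {0,1}
Layer 2: {2,3}  cumulative {0,1,2,3}
Layer 3: {4,5}  cumulative {0,1,2,3,4,5}
R = {0,1,2,3,4,5}
trace reaching 2: a·a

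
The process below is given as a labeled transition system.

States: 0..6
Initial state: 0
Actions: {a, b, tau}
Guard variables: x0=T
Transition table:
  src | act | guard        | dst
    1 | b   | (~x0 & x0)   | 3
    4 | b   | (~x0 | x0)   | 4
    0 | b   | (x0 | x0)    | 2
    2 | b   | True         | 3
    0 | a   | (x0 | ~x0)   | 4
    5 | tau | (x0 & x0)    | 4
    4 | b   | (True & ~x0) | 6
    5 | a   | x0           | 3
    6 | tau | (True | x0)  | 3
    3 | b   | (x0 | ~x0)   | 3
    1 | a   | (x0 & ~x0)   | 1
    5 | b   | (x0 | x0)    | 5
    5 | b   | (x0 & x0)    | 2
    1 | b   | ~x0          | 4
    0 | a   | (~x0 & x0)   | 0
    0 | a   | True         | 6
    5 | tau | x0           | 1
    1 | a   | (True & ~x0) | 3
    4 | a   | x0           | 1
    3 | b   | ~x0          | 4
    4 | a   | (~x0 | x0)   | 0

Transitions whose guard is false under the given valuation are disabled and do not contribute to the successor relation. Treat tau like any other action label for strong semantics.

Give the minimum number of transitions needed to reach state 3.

Layered search for 3:
  Layer 0: {0}
  Layer 1: {2,4,6}
  Layer 2: {1,3}
depth(3)=2, e.g. a·tau

Answer: 2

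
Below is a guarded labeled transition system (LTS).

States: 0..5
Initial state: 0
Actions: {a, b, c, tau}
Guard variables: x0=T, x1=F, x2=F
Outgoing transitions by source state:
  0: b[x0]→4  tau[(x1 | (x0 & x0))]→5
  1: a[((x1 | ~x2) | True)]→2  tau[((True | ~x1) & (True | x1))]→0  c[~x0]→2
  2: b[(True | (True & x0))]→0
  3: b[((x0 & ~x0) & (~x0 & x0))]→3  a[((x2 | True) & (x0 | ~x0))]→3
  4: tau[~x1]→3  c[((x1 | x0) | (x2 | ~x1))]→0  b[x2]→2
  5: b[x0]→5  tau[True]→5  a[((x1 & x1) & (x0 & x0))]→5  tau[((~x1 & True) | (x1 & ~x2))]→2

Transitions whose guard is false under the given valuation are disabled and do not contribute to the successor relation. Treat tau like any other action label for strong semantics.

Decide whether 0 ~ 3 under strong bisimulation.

Bisimulation quotient by refinement:
  π0 = {{0,1,2,3,4,5}}
  π1 = {{0,5},{1},{2},{3},{4}}
  π2 = {{0},{1},{2},{3},{4},{5}}
stable after 3 split(s): 6 block(s)
class of 0: {0}; class of 3: {3}

Answer: NOT BISIMILAR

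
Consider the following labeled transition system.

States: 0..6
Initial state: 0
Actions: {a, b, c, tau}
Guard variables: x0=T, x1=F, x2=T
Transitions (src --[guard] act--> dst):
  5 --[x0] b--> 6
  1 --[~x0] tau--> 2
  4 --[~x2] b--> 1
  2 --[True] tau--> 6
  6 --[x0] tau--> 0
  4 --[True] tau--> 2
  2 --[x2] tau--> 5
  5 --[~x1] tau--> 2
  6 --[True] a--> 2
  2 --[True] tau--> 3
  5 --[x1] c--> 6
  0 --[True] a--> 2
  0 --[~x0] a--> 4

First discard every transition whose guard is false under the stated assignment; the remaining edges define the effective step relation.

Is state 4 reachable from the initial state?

After dropping false guards: 9 live edges.
L0 = {0}
L1 = {2}  total {0,2}
L2 = {3,5,6}  total {0,2,3,5,6}
R = {0,2,3,5,6}

Answer: UNREACHABLE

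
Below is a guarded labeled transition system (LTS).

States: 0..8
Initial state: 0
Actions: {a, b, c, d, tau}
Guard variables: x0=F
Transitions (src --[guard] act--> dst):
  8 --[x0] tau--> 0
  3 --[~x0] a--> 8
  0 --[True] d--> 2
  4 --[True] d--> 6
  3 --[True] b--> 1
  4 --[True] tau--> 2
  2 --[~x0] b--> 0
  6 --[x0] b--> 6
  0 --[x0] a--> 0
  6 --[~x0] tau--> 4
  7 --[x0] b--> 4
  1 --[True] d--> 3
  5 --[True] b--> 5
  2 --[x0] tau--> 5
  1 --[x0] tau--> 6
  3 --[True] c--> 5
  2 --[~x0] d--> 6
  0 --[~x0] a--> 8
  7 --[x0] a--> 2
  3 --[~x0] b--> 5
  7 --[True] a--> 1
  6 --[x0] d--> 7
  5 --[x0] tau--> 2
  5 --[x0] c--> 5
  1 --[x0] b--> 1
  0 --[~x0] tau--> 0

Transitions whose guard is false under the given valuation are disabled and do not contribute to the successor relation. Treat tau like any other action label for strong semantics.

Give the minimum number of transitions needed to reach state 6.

Breadth-first toward 6:
  depth 0: {0}
  depth 1: {2,8}
  depth 2: {6}
depth(6)=2, e.g. d·d

Answer: 2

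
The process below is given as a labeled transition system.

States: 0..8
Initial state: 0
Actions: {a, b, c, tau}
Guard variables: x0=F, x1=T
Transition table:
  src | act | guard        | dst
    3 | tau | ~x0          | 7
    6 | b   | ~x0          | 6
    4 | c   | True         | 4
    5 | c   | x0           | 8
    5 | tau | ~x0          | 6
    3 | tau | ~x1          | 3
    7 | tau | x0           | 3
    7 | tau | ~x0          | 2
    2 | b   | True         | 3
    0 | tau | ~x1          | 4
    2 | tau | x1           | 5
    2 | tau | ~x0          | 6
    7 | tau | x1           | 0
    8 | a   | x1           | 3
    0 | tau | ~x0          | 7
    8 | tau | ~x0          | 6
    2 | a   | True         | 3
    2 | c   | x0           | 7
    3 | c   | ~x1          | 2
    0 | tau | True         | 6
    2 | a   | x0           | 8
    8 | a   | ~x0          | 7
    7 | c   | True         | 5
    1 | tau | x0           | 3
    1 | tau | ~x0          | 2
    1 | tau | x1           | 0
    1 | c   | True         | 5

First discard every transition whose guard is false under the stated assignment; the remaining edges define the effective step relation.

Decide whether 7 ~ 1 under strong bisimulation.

Answer: BISIMILAR

Analysis:
Bisimulation quotient by refinement:
  round 0: {{0,1,2,3,4,5,6,7,8}}
  round 1: {{0,3,5},{1,7},{2},{4},{6},{8}}
  round 2: {{0},{1,7},{2},{3},{4},{5},{6},{8}}
8 equivalence class(es) (converged in 3)
7∈{1,7}, 1∈{1,7}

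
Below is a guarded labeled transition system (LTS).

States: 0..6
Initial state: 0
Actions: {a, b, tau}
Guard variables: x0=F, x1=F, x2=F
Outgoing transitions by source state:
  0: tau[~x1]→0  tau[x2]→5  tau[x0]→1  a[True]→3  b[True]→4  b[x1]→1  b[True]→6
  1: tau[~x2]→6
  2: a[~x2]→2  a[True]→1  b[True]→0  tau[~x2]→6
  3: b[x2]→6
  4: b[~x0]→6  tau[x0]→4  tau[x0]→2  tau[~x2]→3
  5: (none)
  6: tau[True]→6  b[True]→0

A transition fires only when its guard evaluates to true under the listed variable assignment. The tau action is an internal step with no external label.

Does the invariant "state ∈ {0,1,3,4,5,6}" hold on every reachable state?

Answer: INVARIANT HOLDS

Analysis:
Safe = {0,1,3,4,5,6}
R = {0,3,4,6}
  0: ✓
  3: ✓
  4: ✓
  6: ✓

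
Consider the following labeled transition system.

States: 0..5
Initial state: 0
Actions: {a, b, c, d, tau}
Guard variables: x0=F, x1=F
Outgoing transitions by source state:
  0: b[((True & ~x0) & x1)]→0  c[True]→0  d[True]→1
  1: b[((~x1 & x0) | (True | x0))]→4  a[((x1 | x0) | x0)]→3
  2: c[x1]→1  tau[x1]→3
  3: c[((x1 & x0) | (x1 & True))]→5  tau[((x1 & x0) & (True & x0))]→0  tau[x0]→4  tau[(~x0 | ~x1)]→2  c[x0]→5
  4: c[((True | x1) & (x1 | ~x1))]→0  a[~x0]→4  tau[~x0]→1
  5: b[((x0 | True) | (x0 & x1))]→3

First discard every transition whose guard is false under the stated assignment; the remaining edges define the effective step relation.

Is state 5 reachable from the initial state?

Guard filter leaves 8 enabled edge(s).
L0 = {0}
L1 = {1}  now seen {0,1}
L2 = {4}  now seen {0,1,4}
Reach set: {0,1,4}

Answer: UNREACHABLE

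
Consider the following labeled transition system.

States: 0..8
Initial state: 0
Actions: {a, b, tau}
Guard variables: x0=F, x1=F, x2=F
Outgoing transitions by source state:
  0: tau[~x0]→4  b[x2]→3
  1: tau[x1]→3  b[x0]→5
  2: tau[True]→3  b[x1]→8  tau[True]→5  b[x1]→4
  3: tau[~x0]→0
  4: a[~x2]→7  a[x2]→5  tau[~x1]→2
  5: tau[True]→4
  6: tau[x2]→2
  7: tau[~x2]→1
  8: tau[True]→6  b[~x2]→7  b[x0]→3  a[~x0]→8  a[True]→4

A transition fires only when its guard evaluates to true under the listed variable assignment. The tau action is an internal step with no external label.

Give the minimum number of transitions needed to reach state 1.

BFS to 1:
  Layer 0: {0}
  Layer 1: {4}
  Layer 2: {2,7}
  Layer 3: {1,3,5}
depth(1)=3, e.g. tau·a·tau

Answer: 3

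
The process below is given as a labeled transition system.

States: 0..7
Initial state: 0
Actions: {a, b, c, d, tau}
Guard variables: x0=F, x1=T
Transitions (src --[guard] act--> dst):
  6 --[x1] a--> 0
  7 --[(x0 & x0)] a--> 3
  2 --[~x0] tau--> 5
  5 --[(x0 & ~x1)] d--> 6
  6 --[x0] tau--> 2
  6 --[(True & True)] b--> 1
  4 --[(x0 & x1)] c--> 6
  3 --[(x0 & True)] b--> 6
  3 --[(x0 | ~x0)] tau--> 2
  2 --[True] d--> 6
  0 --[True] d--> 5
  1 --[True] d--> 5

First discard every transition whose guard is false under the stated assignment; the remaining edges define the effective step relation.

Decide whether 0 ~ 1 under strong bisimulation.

Bisimulation quotient by refinement:
  P[0] = {{0,1,2,3,4,5,6,7}}
  P[1] = {{0,1},{2},{3},{4,5,7},{6}}
5 equivalence class(es) (converged in 2)
[0]={0,1}  [1]={0,1}

Answer: BISIMILAR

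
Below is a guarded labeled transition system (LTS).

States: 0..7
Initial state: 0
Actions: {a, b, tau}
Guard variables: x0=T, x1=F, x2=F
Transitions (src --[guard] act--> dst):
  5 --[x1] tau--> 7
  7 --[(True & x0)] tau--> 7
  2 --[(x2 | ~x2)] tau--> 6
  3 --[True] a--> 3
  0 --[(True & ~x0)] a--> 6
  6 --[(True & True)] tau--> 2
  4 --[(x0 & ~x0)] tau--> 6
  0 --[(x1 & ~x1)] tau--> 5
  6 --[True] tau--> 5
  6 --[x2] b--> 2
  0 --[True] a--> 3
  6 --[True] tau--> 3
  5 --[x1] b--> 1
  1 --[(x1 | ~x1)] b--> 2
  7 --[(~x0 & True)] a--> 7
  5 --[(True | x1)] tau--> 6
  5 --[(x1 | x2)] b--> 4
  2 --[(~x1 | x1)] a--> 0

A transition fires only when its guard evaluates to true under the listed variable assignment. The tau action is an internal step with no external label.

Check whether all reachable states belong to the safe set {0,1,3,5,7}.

Answer: INVARIANT HOLDS

Analysis:
Allowed set {0,1,3,5,7}
Reach set: {0,3}
  0: safe
  3: safe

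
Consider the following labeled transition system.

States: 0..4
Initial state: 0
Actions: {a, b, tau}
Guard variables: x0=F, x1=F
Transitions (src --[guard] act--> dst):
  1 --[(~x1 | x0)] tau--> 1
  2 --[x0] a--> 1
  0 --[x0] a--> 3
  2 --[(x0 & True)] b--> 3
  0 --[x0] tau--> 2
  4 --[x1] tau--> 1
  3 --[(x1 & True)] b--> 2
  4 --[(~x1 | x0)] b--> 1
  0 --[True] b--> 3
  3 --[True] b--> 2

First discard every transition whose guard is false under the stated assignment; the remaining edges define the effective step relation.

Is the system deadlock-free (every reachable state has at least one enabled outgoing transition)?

R = {0,2,3}
  0: b→3  [1 out]
  2: ∅  [no exit]
  3: b→2  [1 out]
trace reaching 2: b·b

Answer: DEADLOCK at state 2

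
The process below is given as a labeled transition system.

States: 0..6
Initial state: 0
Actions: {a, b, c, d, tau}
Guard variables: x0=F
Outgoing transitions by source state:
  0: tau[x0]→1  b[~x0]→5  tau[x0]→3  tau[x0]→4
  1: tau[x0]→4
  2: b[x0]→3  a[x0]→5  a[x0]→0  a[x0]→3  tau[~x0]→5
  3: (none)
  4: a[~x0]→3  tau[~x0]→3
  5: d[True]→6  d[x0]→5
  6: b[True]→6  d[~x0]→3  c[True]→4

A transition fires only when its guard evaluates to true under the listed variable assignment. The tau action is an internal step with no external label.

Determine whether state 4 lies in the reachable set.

Guard filter leaves 8 enabled edge(s).
L0 = {0}
L1 = {5}  now seen {0,5}
L2 = {6}  now seen {0,5,6}
L3 = {3,4}  now seen {0,3,4,5,6}
Reachable = {0,3,4,5,6}
trace reaching 4: b·d·c

Answer: REACHABLE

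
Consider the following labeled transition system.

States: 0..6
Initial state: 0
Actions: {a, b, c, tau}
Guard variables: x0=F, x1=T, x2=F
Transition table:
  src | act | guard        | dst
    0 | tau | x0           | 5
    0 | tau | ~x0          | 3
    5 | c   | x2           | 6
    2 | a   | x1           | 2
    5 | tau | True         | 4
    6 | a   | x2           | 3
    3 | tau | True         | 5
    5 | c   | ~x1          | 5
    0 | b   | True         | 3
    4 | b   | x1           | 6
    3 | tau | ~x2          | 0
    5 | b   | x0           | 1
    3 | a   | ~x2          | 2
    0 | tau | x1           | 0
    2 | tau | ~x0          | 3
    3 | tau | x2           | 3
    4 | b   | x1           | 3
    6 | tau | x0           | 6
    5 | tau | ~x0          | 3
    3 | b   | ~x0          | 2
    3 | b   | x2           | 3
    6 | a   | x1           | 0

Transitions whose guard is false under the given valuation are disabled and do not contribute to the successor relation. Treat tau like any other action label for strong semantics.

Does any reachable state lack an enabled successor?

Reachable = {0,2,3,4,5,6}
  0: b→3  tau→0  tau→3  [deg 3]
  2: a→2  tau→3  [deg 2]
  3: a→2  b→2  tau→0  tau→5  [deg 4]
  4: b→3  b→6  [deg 2]
  5: tau→3  tau→4  [deg 2]
  6: a→0  [deg 1]

Answer: DEADLOCK-FREE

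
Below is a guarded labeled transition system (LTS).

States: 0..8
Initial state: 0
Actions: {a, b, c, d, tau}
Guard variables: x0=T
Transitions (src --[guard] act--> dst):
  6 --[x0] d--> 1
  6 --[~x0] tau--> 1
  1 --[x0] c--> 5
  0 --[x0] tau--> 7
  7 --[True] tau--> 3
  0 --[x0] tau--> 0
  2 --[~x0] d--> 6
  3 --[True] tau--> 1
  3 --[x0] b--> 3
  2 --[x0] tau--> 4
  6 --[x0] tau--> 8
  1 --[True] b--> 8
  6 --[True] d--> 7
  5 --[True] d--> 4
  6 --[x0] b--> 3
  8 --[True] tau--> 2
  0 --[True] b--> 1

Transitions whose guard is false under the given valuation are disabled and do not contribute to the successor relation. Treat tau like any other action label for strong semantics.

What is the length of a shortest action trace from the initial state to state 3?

Answer: 2

Working:
BFS to 3:
  depth 0: {0}
  depth 1: {1,7}
  depth 2: {3,5,8}
3 enters at depth 2; path tau·tau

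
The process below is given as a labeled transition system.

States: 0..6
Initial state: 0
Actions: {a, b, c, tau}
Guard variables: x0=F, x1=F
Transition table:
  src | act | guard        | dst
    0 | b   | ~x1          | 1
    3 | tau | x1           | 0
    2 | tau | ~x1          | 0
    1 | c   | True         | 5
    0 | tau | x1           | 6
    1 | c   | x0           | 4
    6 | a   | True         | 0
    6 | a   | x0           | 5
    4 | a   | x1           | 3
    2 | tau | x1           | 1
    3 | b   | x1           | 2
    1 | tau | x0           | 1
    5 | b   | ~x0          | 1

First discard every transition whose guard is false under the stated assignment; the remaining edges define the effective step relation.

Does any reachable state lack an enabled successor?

Reachable = {0,1,5}
  0: b→1  [1 exit(s)]
  1: c→5  [1 exit(s)]
  5: b→1  [1 exit(s)]

Answer: DEADLOCK-FREE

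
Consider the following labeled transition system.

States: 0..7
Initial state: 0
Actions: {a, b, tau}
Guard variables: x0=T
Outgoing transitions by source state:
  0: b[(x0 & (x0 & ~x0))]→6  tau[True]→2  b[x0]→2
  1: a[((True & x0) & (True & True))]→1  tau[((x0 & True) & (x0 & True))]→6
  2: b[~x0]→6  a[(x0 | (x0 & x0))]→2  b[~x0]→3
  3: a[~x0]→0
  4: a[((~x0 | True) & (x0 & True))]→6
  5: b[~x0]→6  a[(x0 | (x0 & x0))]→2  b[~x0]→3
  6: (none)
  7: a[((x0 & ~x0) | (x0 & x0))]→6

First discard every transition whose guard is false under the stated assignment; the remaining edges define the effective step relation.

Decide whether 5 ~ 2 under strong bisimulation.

Answer: BISIMILAR

Working:
Bisimulation quotient by refinement:
  P[0] = {{0,1,2,3,4,5,6,7}}
  P[1] = {{0},{1},{2,4,5,7},{3,6}}
  P[2] = {{0},{1},{2,5},{3,6},{4,7}}
Fixed point at round 3; 5 class(es).
[5]={2,5}  [2]={2,5}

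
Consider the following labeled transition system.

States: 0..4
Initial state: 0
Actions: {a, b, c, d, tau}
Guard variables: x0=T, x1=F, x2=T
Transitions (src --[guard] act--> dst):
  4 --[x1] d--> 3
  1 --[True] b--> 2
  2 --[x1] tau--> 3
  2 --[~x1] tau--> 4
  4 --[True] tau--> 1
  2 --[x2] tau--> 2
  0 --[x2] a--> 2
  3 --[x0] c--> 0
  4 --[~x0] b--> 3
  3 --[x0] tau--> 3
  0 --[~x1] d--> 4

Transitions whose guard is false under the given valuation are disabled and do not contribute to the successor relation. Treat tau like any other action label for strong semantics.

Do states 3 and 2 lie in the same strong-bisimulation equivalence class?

Bisimulation quotient by refinement:
  P[0] = {{0,1,2,3,4}}
  P[1] = {{0},{1},{2,4},{3}}
  P[2] = {{0},{1},{2},{3},{4}}
stable after 3 split(s): 5 block(s)
3∈{3}, 2∈{2}

Answer: NOT BISIMILAR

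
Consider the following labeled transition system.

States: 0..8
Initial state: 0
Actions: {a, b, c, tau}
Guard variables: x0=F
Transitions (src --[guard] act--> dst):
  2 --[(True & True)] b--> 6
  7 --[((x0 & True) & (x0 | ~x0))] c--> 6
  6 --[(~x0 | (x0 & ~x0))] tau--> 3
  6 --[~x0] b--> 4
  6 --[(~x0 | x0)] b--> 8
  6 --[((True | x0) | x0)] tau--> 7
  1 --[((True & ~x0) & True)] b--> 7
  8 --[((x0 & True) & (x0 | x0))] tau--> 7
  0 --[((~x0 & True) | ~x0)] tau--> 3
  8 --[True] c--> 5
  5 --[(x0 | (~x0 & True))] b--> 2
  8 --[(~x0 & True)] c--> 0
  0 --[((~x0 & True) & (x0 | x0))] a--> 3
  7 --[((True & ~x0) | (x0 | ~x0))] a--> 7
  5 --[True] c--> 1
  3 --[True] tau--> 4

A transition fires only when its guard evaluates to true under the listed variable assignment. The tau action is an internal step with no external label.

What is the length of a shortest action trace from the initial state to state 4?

BFS to 4:
  L0 = {0}
  L1 = {3}
  L2 = {4}
first hit 4 at d=2 via tau·tau

Answer: 2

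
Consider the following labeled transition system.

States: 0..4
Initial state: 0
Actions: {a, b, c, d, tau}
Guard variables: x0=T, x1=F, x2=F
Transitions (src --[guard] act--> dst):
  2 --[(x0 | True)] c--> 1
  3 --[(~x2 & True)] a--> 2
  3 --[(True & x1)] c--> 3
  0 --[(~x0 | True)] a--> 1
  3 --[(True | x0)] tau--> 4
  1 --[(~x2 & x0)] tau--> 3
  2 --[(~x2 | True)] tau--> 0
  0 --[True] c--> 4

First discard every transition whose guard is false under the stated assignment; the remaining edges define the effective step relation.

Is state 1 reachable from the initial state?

Answer: REACHABLE

Analysis:
Guard filter leaves 7 enabled edge(s).
L0 = {0}
L1 = {1,4}  cumulative {0,1,4}
L2 = {3}  cumulative {0,1,3,4}
L3 = {2}  cumulative {0,1,2,3,4}
R = {0,1,2,3,4}
Path to 1: a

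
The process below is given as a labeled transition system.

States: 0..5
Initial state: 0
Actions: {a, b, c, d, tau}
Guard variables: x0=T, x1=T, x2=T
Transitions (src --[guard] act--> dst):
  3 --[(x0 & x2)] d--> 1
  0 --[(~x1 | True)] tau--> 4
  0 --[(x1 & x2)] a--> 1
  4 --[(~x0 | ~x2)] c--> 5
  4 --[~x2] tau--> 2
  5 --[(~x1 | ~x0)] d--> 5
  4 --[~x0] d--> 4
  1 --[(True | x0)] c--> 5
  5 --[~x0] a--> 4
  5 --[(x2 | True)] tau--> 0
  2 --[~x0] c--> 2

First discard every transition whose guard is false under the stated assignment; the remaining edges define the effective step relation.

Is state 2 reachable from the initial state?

5 transition(s) survive guard evaluation.
L0 = {0}
L1 = {1,4}  cumulative {0,1,4}
L2 = {5}  cumulative {0,1,4,5}
R = {0,1,4,5}

Answer: UNREACHABLE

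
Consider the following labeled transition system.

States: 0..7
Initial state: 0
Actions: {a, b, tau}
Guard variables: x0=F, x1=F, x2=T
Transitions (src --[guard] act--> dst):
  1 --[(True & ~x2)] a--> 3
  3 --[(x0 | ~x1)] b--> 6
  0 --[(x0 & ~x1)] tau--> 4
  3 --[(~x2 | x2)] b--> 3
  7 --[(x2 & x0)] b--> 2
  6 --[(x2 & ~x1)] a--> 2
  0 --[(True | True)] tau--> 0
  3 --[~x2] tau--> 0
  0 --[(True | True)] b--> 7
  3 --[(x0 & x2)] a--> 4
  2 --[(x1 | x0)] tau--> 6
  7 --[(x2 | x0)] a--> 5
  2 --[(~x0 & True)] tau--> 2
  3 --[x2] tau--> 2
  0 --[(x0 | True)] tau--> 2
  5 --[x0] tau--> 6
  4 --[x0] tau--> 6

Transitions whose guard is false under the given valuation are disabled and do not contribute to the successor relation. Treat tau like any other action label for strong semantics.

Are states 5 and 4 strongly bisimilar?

Answer: BISIMILAR

Trace:
Refine partition for ~:
  P[0] = {{0,1,2,3,4,5,6,7}}
  P[1] = {{0,3},{1,4,5},{2},{6,7}}
  P[2] = {{0},{1,4,5},{2},{3},{6},{7}}
stable after 3 split(s): 6 block(s)
5∈{1,4,5}, 4∈{1,4,5}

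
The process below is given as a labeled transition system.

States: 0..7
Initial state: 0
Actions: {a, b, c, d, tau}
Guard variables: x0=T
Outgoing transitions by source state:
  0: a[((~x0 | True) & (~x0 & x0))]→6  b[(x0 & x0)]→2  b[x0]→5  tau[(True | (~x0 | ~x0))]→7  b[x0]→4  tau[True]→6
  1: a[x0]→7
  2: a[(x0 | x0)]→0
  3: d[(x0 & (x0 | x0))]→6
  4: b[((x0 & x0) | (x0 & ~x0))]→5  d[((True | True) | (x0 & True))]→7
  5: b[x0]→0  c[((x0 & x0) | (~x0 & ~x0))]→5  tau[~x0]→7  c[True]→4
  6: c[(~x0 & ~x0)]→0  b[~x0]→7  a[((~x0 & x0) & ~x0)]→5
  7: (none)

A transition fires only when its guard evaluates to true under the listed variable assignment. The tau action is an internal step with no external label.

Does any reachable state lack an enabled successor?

Reachable = {0,2,4,5,6,7}
  0: b→2  b→4  b→5  tau→6  tau→7  [5 out]
  2: a→0  [1 out]
  4: b→5  d→7  [2 out]
  5: b→0  c→4  c→5  [3 out]
  6: ∅  [no exit]
  7: ∅  [no exit]
trace reaching 6: tau

Answer: DEADLOCK at state 6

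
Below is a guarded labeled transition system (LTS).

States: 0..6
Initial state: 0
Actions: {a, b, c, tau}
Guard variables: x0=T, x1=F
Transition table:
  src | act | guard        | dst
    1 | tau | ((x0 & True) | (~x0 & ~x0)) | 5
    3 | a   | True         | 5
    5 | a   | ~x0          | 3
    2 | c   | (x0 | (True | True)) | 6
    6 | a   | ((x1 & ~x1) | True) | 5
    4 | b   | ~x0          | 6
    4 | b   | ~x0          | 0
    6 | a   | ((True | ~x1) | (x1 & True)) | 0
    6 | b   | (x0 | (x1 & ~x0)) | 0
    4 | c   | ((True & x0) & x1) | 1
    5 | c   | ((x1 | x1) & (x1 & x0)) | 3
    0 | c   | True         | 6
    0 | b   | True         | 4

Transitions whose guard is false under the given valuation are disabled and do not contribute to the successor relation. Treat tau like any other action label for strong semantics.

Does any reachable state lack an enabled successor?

Answer: DEADLOCK at state 4

Working:
Reachable = {0,4,5,6}
  0: b→4  c→6  [2 exit(s)]
  4: ∅  [no exit]
  5: ∅  [no exit]
  6: a→0  a→5  b→0  [3 exit(s)]
witness 4: b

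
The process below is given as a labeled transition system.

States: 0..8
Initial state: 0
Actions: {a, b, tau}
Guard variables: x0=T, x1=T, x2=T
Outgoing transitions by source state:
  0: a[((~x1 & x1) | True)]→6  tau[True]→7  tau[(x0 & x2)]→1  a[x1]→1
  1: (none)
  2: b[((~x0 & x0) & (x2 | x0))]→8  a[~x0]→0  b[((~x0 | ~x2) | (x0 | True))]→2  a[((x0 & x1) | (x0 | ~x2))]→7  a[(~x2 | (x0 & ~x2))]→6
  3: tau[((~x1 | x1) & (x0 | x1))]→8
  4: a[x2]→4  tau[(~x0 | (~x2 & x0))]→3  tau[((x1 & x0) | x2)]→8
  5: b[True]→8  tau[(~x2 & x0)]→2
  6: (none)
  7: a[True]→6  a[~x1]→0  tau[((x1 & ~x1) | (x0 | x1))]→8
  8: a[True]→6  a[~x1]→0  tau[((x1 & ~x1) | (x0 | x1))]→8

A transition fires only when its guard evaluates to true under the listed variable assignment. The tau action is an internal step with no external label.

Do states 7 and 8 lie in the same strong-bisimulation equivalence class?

Compute ~ classes (split until stable):
  P[0] = {{0,1,2,3,4,5,6,7,8}}
  P[1] = {{0,4,7,8},{1,6},{2},{3},{5}}
  P[2] = {{0},{1,6},{2},{3},{4},{5},{7,8}}
stable after 3 split(s): 7 block(s)
[7]={7,8}  [8]={7,8}

Answer: BISIMILAR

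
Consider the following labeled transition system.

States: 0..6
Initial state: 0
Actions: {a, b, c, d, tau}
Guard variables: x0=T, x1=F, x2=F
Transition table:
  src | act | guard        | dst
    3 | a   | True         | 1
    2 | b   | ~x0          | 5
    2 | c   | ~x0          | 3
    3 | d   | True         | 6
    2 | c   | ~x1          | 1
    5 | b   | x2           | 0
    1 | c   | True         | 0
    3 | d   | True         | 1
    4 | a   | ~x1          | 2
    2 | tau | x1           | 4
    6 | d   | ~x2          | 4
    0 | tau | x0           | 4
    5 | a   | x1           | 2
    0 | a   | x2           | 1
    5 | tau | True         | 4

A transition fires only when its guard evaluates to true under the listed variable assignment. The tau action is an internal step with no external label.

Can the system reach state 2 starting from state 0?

Answer: REACHABLE

Working:
After dropping false guards: 9 live edges.
Layer 0: {0}
Layer 1: {4}  now seen {0,4}
Layer 2: {2}  now seen {0,2,4}
Layer 3: {1}  now seen {0,1,2,4}
Reach set: {0,1,2,4}
witness 2: tau·a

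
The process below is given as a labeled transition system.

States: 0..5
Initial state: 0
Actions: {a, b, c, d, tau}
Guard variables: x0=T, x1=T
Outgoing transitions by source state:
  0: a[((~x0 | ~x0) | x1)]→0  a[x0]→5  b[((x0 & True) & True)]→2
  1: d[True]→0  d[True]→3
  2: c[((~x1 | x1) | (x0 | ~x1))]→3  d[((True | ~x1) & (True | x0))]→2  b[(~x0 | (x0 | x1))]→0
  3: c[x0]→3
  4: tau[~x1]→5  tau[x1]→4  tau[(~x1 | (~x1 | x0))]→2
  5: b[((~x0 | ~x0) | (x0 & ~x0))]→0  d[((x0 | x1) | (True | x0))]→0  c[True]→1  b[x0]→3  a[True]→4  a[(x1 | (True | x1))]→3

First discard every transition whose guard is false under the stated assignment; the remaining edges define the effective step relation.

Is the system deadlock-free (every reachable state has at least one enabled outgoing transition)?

R = {0,1,2,3,4,5}
  0: a→0  a→5  b→2  [3 out]
  1: d→0  d→3  [2 out]
  2: b→0  c→3  d→2  [3 out]
  3: c→3  [1 out]
  4: tau→2  tau→4  [2 out]
  5: a→3  a→4  b→3  c→1  d→0  [5 out]

Answer: DEADLOCK-FREE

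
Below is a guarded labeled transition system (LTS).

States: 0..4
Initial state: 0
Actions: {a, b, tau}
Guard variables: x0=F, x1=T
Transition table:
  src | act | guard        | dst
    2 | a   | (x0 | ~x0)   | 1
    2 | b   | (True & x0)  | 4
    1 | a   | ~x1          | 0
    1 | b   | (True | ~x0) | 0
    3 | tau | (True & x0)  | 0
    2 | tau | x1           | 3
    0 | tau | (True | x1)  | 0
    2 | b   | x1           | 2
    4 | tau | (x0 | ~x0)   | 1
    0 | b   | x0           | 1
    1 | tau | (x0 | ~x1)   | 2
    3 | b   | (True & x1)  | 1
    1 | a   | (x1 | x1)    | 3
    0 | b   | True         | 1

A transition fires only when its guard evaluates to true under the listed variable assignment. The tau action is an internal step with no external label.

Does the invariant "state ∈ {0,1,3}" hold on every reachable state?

Answer: INVARIANT HOLDS

Trace:
Allowed set {0,1,3}
Reach set: {0,1,3}
  0: safe
  1: safe
  3: safe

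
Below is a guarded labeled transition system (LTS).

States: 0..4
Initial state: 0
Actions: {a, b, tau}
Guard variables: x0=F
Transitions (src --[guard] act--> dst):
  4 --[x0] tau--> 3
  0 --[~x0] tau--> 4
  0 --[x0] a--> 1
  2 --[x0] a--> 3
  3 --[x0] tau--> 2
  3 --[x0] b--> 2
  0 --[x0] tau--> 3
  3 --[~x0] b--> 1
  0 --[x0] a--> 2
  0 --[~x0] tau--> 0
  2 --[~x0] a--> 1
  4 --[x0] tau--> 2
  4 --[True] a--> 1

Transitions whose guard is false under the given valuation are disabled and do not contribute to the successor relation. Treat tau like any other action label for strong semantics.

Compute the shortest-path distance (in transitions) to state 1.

Answer: 2

Working:
Layered search for 1:
  Layer 0: {0}
  Layer 1: {4}
  Layer 2: {1}
first hit 1 at d=2 via tau·a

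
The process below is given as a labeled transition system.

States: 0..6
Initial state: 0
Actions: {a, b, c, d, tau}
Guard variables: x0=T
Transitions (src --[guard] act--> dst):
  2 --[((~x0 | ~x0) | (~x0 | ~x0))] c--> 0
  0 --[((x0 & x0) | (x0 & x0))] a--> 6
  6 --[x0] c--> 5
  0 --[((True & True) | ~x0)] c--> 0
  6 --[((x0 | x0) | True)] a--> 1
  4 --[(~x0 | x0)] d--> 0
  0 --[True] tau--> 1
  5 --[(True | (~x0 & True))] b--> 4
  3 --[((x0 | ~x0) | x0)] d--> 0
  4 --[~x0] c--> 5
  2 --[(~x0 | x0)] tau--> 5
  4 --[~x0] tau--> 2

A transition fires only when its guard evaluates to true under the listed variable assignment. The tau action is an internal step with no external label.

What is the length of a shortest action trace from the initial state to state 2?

Answer: UNREACHABLE

Trace:
BFS to 2:
  L0 = {0}
  L1 = {1,6}
  L2 = {5}
  L3 = {4}
2 never appears.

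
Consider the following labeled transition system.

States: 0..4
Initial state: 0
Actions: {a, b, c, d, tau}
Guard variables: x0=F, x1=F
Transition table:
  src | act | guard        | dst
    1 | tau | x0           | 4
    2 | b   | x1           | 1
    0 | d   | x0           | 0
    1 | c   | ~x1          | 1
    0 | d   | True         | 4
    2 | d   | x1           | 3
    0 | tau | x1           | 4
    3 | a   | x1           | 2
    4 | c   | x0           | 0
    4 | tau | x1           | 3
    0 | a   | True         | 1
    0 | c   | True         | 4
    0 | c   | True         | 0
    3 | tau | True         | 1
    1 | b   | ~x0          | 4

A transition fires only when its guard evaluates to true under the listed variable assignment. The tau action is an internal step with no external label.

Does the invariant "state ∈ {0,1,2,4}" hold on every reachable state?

Allowed set {0,1,2,4}
Reachable = {0,1,4}
  0: ok
  1: ok
  4: ok

Answer: INVARIANT HOLDS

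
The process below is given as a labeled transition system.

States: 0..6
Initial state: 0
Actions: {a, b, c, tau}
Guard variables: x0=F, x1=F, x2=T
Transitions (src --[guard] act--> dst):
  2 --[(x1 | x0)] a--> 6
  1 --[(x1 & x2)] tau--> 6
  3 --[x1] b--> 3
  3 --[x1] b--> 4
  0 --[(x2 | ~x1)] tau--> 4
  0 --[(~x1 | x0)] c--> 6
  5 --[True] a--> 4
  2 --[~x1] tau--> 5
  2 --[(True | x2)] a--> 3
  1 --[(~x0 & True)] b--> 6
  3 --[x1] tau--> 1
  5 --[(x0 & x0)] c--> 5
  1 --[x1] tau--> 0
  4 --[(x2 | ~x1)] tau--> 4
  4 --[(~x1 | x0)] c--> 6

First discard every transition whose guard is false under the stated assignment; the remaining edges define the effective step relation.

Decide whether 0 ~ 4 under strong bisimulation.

Answer: BISIMILAR

Analysis:
Bisimulation quotient by refinement:
  π0 = {{0,1,2,3,4,5,6}}
  π1 = {{0,4},{1},{2},{3,6},{5}}
5 equivalence class(es) (converged in 2)
0∈{0,4}, 4∈{0,4}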